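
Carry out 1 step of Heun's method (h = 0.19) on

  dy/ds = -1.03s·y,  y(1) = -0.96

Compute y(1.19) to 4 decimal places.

Heun: k1 = f(s_n, y_n); k2 = f(s_n + h, y_n + h·k1); y_{n+1} = y_n + (h/2)·(k1 + k2).
s=1.000000, y=-0.960000:
  k1 = f(1.000000, -0.960000) = 0.988800
  k2 = f(1.190000, -0.772128) = 0.946397
  y ← -0.960000 + (0.19/2)·(0.988800 + 0.946397) = -0.776156
y(1.19) ≈ -0.7762

-0.7762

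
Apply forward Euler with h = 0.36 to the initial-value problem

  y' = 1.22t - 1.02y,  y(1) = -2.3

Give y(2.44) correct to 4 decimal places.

1.3732

Euler: y_{n+1} = y_n + h·f(t_n, y_n).
t=1.000000, y=-2.300000: f=3.566000 → y ← -2.300000 + 0.36·3.566000 = -1.016240
t=1.360000, y=-1.016240: f=2.695765 → y ← -1.016240 + 0.36·2.695765 = -0.045765
t=1.720000, y=-0.045765: f=2.145080 → y ← -0.045765 + 0.36·2.145080 = 0.726464
t=2.080000, y=0.726464: f=1.796607 → y ← 0.726464 + 0.36·1.796607 = 1.373242
y(2.44) ≈ 1.3732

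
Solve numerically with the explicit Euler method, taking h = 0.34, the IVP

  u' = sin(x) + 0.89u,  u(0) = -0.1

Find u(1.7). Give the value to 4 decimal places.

Euler: u_{n+1} = u_n + h·f(x_n, u_n).
x=0.000000, u=-0.100000: f=-0.089000 → u ← -0.100000 + 0.34·(-0.089000) = -0.130260
x=0.340000, u=-0.130260: f=0.217556 → u ← -0.130260 + 0.34·0.217556 = -0.056291
x=0.680000, u=-0.056291: f=0.578694 → u ← -0.056291 + 0.34·0.578694 = 0.140465
x=1.020000, u=0.140465: f=0.977122 → u ← 0.140465 + 0.34·0.977122 = 0.472686
x=1.360000, u=0.472686: f=1.398555 → u ← 0.472686 + 0.34·1.398555 = 0.948195
u(1.7) ≈ 0.9482

0.9482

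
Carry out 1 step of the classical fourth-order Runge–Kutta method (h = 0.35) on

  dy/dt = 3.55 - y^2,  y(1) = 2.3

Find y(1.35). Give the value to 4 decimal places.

RK4: k1 = f(t_n, y_n); k2 = f(t_n + h/2, y_n + (h/2)·k1); k3 = f(t_n + h/2, y_n + (h/2)·k2); k4 = f(t_n + h, y_n + h·k3); y_{n+1} = y_n + (h/6)·(k1 + 2k2 + 2k3 + k4).
t=1.000000, y=2.300000:
  k1 = f(1.000000, 2.300000) = -1.740000
  k2 = f(1.175000, 1.995500) = -0.432020
  k3 = f(1.175000, 2.224396) = -1.397940
  k4 = f(1.350000, 1.810721) = 0.271289
  y ← 2.300000 + (0.35/6)·(k1 + 2k2 + 2k3 + k4) = 2.000830
y(1.35) ≈ 2.0008

2.0008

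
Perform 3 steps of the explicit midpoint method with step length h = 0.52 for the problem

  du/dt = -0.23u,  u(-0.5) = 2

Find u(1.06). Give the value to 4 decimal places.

1.3983

Midpoint: k1 = f(t_n, u_n); k2 = f(t_n + h/2, u_n + (h/2)·k1); u_{n+1} = u_n + h·k2.
t=-0.500000, u=2.000000:
  k1 = f(-0.500000, 2.000000) = -0.460000
  k2 = f(-0.240000, 1.880400) = -0.432492
  u ← 2.000000 + 0.52·(-0.432492) = 1.775104
t=0.020000, u=1.775104:
  k1 = f(0.020000, 1.775104) = -0.408274
  k2 = f(0.280000, 1.668953) = -0.383859
  u ← 1.775104 + 0.52·(-0.383859) = 1.575497
t=0.540000, u=1.575497:
  k1 = f(0.540000, 1.575497) = -0.362364
  k2 = f(0.800000, 1.481283) = -0.340695
  u ← 1.575497 + 0.52·(-0.340695) = 1.398336
u(1.06) ≈ 1.3983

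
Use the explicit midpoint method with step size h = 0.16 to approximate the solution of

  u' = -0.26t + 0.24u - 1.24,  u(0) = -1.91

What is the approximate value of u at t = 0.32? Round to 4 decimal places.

Midpoint: k1 = f(t_n, u_n); k2 = f(t_n + h/2, u_n + (h/2)·k1); u_{n+1} = u_n + h·k2.
t=0.000000, u=-1.910000:
  k1 = f(0.000000, -1.910000) = -1.698400
  k2 = f(0.080000, -2.045872) = -1.751809
  u ← -1.910000 + 0.16·(-1.751809) = -2.190289
t=0.160000, u=-2.190289:
  k1 = f(0.160000, -2.190289) = -1.807269
  k2 = f(0.240000, -2.334871) = -1.862769
  u ← -2.190289 + 0.16·(-1.862769) = -2.488333
u(0.32) ≈ -2.4883

-2.4883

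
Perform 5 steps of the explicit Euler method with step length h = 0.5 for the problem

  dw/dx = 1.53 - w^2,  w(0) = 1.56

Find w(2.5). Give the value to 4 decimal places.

1.2366

Euler: w_{n+1} = w_n + h·f(x_n, w_n).
x=0.000000, w=1.560000: f=-0.903600 → w ← 1.560000 + 0.5·(-0.903600) = 1.108200
x=0.500000, w=1.108200: f=0.301893 → w ← 1.108200 + 0.5·0.301893 = 1.259146
x=1.000000, w=1.259146: f=-0.055450 → w ← 1.259146 + 0.5·(-0.055450) = 1.231422
x=1.500000, w=1.231422: f=0.013601 → w ← 1.231422 + 0.5·0.013601 = 1.238222
x=2.000000, w=1.238222: f=-0.003194 → w ← 1.238222 + 0.5·(-0.003194) = 1.236625
w(2.5) ≈ 1.2366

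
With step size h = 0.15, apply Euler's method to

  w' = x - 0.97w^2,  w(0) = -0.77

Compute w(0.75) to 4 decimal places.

Euler: w_{n+1} = w_n + h·f(x_n, w_n).
x=0.000000, w=-0.770000: f=-0.575113 → w ← -0.770000 + 0.15·(-0.575113) = -0.856267
x=0.150000, w=-0.856267: f=-0.561197 → w ← -0.856267 + 0.15·(-0.561197) = -0.940447
x=0.300000, w=-0.940447: f=-0.557907 → w ← -0.940447 + 0.15·(-0.557907) = -1.024133
x=0.450000, w=-1.024133: f=-0.567382 → w ← -1.024133 + 0.15·(-0.567382) = -1.109240
x=0.600000, w=-1.109240: f=-0.593501 → w ← -1.109240 + 0.15·(-0.593501) = -1.198265
w(0.75) ≈ -1.1983

-1.1983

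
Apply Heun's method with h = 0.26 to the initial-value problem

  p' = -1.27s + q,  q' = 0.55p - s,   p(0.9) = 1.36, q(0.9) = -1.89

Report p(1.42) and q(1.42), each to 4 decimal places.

-0.4572, -2.3452

Heun on (p,q): k1 = f(s_n, state_n); k2 = f(s_n + h, state_n + h·k1); state_{n+1} = state_n + (h/2)·(k1 + k2).
0.900000: (1.360000, -1.890000)
  k1 = (-3.033000, -0.152000)
  predictor → (0.571420, -1.929520)
  k2 = (-3.402720, -0.845719)
  → (0.523356, -2.019703)
1.160000: (0.523356, -2.019703)
  k1 = (-3.492903, -0.872154)
  predictor → (-0.384799, -2.246464)
  k2 = (-4.049864, -1.631639)
  → (-0.457203, -2.345197)
(p(1.42), q(1.42)) ≈ (-0.4572, -2.3452)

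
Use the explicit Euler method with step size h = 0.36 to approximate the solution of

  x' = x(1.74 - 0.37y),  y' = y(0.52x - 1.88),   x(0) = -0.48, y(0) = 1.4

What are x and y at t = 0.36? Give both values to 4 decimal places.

-0.6912, 0.3267

Euler on (x,y): x_{n+1} = x_n + h·x', y_{n+1} = y_n + h·y'.
0.000000: (-0.480000, 1.400000); f=(-0.586560, -2.981440) → (-0.691162, 0.326682)
(x(0.36), y(0.36)) ≈ (-0.6912, 0.3267)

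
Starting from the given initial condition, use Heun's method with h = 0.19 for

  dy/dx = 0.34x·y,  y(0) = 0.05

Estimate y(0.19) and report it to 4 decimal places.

0.0503

Heun: k1 = f(x_n, y_n); k2 = f(x_n + h, y_n + h·k1); y_{n+1} = y_n + (h/2)·(k1 + k2).
x=0.000000, y=0.050000:
  k1 = f(0.000000, 0.050000) = 0.000000
  k2 = f(0.190000, 0.050000) = 0.003230
  y ← 0.050000 + (0.19/2)·(0.000000 + 0.003230) = 0.050307
y(0.19) ≈ 0.0503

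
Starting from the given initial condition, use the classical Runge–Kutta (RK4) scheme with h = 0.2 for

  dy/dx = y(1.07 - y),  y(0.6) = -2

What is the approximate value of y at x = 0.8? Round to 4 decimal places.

RK4: k1 = f(x_n, y_n); k2 = f(x_n + h/2, y_n + (h/2)·k1); k3 = f(x_n + h/2, y_n + (h/2)·k2); k4 = f(x_n + h, y_n + h·k3); y_{n+1} = y_n + (h/6)·(k1 + 2k2 + 2k3 + k4).
x=0.600000, y=-2.000000:
  k1 = f(0.600000, -2.000000) = -6.140000
  k2 = f(0.700000, -2.614000) = -9.629976
  k3 = f(0.700000, -2.962998) = -11.949762
  k4 = f(0.800000, -4.389952) = -23.968932
  y ← -2.000000 + (0.2/6)·(k1 + 2k2 + 2k3 + k4) = -4.442280
y(0.8) ≈ -4.4423

-4.4423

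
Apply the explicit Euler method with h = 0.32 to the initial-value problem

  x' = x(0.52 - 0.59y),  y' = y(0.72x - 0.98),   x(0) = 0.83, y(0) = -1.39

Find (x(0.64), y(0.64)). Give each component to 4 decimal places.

1.6564, -1.1707

Euler on (x,y): x_{n+1} = x_n + h·x', y_{n+1} = y_n + h·y'.
0.000000: (0.830000, -1.390000); f=(1.112283, 0.531536) → (1.185931, -1.219908)
0.320000: (1.185931, -1.219908); f=(1.470253, 0.153867) → (1.656411, -1.170671)
(x(0.64), y(0.64)) ≈ (1.6564, -1.1707)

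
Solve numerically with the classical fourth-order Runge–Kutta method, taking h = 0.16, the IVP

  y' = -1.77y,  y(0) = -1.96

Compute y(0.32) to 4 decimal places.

-1.1125

RK4: k1 = f(s_n, y_n); k2 = f(s_n + h/2, y_n + (h/2)·k1); k3 = f(s_n + h/2, y_n + (h/2)·k2); k4 = f(s_n + h, y_n + h·k3); y_{n+1} = y_n + (h/6)·(k1 + 2k2 + 2k3 + k4).
s=0.000000, y=-1.960000:
  k1 = f(0.000000, -1.960000) = 3.469200
  k2 = f(0.080000, -1.682464) = 2.977961
  k3 = f(0.080000, -1.721763) = 3.047521
  k4 = f(0.160000, -1.472397) = 2.606142
  y ← -1.960000 + (0.16/6)·(k1 + 2k2 + 2k3 + k4) = -1.476632
s=0.160000, y=-1.476632:
  k1 = f(0.160000, -1.476632) = 2.613638
  k2 = f(0.240000, -1.267541) = 2.243547
  k3 = f(0.240000, -1.297148) = 2.295952
  k4 = f(0.320000, -1.109280) = 1.963425
  y ← -1.476632 + (0.16/6)·(k1 + 2k2 + 2k3 + k4) = -1.112470
y(0.32) ≈ -1.1125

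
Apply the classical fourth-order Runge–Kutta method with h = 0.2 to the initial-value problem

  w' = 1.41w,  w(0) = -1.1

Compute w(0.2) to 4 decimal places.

RK4: k1 = f(t_n, w_n); k2 = f(t_n + h/2, w_n + (h/2)·k1); k3 = f(t_n + h/2, w_n + (h/2)·k2); k4 = f(t_n + h, w_n + h·k3); w_{n+1} = w_n + (h/6)·(k1 + 2k2 + 2k3 + k4).
t=0.000000, w=-1.100000:
  k1 = f(0.000000, -1.100000) = -1.551000
  k2 = f(0.100000, -1.255100) = -1.769691
  k3 = f(0.100000, -1.276969) = -1.800526
  k4 = f(0.200000, -1.460105) = -2.058748
  w ← -1.100000 + (0.2/6)·(k1 + 2k2 + 2k3 + k4) = -1.458339
w(0.2) ≈ -1.4583

-1.4583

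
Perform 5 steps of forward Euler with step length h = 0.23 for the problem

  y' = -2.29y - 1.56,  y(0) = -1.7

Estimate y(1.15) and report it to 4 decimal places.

-0.7054

Euler: y_{n+1} = y_n + h·f(t_n, y_n).
t=0.000000, y=-1.700000: f=2.333000 → y ← -1.700000 + 0.23·2.333000 = -1.163410
t=0.230000, y=-1.163410: f=1.104209 → y ← -1.163410 + 0.23·1.104209 = -0.909442
t=0.460000, y=-0.909442: f=0.522622 → y ← -0.909442 + 0.23·0.522622 = -0.789239
t=0.690000, y=-0.789239: f=0.247357 → y ← -0.789239 + 0.23·0.247357 = -0.732347
t=0.920000, y=-0.732347: f=0.117074 → y ← -0.732347 + 0.23·0.117074 = -0.705420
y(1.15) ≈ -0.7054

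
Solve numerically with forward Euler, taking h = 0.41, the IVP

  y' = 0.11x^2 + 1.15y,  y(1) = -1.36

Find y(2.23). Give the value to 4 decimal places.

-3.9543

Euler: y_{n+1} = y_n + h·f(x_n, y_n).
x=1.000000, y=-1.360000: f=-1.454000 → y ← -1.360000 + 0.41·(-1.454000) = -1.956140
x=1.410000, y=-1.956140: f=-2.030870 → y ← -1.956140 + 0.41·(-2.030870) = -2.788797
x=1.820000, y=-2.788797: f=-2.842752 → y ← -2.788797 + 0.41·(-2.842752) = -3.954325
y(2.23) ≈ -3.9543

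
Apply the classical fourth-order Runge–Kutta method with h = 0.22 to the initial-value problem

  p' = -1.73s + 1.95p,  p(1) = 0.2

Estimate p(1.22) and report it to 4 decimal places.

-0.2165

RK4: k1 = f(s_n, p_n); k2 = f(s_n + h/2, p_n + (h/2)·k1); k3 = f(s_n + h/2, p_n + (h/2)·k2); k4 = f(s_n + h, p_n + h·k3); p_{n+1} = p_n + (h/6)·(k1 + 2k2 + 2k3 + k4).
s=1.000000, p=0.200000:
  k1 = f(1.000000, 0.200000) = -1.340000
  k2 = f(1.110000, 0.052600) = -1.817730
  k3 = f(1.110000, 0.000050) = -1.920203
  k4 = f(1.220000, -0.222445) = -2.544367
  p ← 0.200000 + (0.22/6)·(k1 + 2k2 + 2k3 + k4) = -0.216542
p(1.22) ≈ -0.2165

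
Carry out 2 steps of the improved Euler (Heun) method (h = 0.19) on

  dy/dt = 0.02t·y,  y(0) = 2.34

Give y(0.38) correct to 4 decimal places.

Heun: k1 = f(t_n, y_n); k2 = f(t_n + h, y_n + h·k1); y_{n+1} = y_n + (h/2)·(k1 + k2).
t=0.000000, y=2.340000:
  k1 = f(0.000000, 2.340000) = 0.000000
  k2 = f(0.190000, 2.340000) = 0.008892
  y ← 2.340000 + (0.19/2)·(0.000000 + 0.008892) = 2.340845
t=0.190000, y=2.340845:
  k1 = f(0.190000, 2.340845) = 0.008895
  k2 = f(0.380000, 2.342535) = 0.017803
  y ← 2.340845 + (0.19/2)·(0.008895 + 0.017803) = 2.343381
y(0.38) ≈ 2.3434

2.3434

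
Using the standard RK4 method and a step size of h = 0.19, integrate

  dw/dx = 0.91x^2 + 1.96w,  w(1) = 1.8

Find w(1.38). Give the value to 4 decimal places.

RK4: k1 = f(x_n, w_n); k2 = f(x_n + h/2, w_n + (h/2)·k1); k3 = f(x_n + h/2, w_n + (h/2)·k2); k4 = f(x_n + h, w_n + h·k3); w_{n+1} = w_n + (h/6)·(k1 + 2k2 + 2k3 + k4).
x=1.000000, w=1.800000:
  k1 = f(1.000000, 1.800000) = 4.438000
  k2 = f(1.095000, 2.221610) = 5.445468
  k3 = f(1.095000, 2.317319) = 5.633059
  k4 = f(1.190000, 2.870281) = 6.914402
  w ← 1.800000 + (0.19/6)·(k1 + 2k2 + 2k3 + k4) = 2.861133
x=1.190000, w=2.861133:
  k1 = f(1.190000, 2.861133) = 6.896471
  k2 = f(1.285000, 3.516298) = 8.394558
  k3 = f(1.285000, 3.658616) = 8.673502
  k4 = f(1.380000, 4.509098) = 10.570836
  w ← 2.861133 + (0.19/6)·(k1 + 2k2 + 2k3 + k4) = 4.495241
w(1.38) ≈ 4.4952

4.4952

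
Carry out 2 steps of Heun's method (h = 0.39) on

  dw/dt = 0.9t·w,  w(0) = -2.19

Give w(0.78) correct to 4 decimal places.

-2.8642

Heun: k1 = f(t_n, w_n); k2 = f(t_n + h, w_n + h·k1); w_{n+1} = w_n + (h/2)·(k1 + k2).
t=0.000000, w=-2.190000:
  k1 = f(0.000000, -2.190000) = 0.000000
  k2 = f(0.390000, -2.190000) = -0.768690
  w ← -2.190000 + (0.39/2)·(0.000000 + (-0.768690)) = -2.339895
t=0.390000, w=-2.339895:
  k1 = f(0.390000, -2.339895) = -0.821303
  k2 = f(0.780000, -2.660203) = -1.867462
  w ← -2.339895 + (0.39/2)·(-0.821303 + (-1.867462)) = -2.864204
w(0.78) ≈ -2.8642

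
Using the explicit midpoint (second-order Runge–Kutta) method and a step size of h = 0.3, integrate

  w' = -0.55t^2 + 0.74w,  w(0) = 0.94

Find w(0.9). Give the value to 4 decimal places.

1.6723

Midpoint: k1 = f(t_n, w_n); k2 = f(t_n + h/2, w_n + (h/2)·k1); w_{n+1} = w_n + h·k2.
t=0.000000, w=0.940000:
  k1 = f(0.000000, 0.940000) = 0.695600
  k2 = f(0.150000, 1.044340) = 0.760437
  w ← 0.940000 + 0.3·0.760437 = 1.168131
t=0.300000, w=1.168131:
  k1 = f(0.300000, 1.168131) = 0.814917
  k2 = f(0.450000, 1.290369) = 0.843498
  w ← 1.168131 + 0.3·0.843498 = 1.421180
t=0.600000, w=1.421180:
  k1 = f(0.600000, 1.421180) = 0.853673
  k2 = f(0.750000, 1.549231) = 0.837056
  w ← 1.421180 + 0.3·0.837056 = 1.672297
w(0.9) ≈ 1.6723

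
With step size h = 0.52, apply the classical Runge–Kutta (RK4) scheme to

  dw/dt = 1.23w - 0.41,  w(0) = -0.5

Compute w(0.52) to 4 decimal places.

-1.2456

RK4: k1 = f(t_n, w_n); k2 = f(t_n + h/2, w_n + (h/2)·k1); k3 = f(t_n + h/2, w_n + (h/2)·k2); k4 = f(t_n + h, w_n + h·k3); w_{n+1} = w_n + (h/6)·(k1 + 2k2 + 2k3 + k4).
t=0.000000, w=-0.500000:
  k1 = f(0.000000, -0.500000) = -1.025000
  k2 = f(0.260000, -0.766500) = -1.352795
  k3 = f(0.260000, -0.851727) = -1.457624
  k4 = f(0.520000, -1.257964) = -1.957296
  w ← -0.500000 + (0.52/6)·(k1 + 2k2 + 2k3 + k4) = -1.245605
w(0.52) ≈ -1.2456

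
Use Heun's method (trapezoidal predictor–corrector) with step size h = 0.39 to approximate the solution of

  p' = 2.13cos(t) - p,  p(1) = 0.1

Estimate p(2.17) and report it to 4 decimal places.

-0.1829

Heun: k1 = f(t_n, p_n); k2 = f(t_n + h, p_n + h·k1); p_{n+1} = p_n + (h/2)·(k1 + k2).
t=1.000000, p=0.100000:
  k1 = f(1.000000, 0.100000) = 1.050844
  k2 = f(1.390000, 0.509829) = -0.126827
  p ← 0.100000 + (0.39/2)·(1.050844 + (-0.126827)) = 0.280183
t=1.390000, p=0.280183:
  k1 = f(1.390000, 0.280183) = 0.102818
  k2 = f(1.780000, 0.320282) = -0.762643
  p ← 0.280183 + (0.39/2)·(0.102818 + (-0.762643)) = 0.151517
t=1.780000, p=0.151517:
  k1 = f(1.780000, 0.151517) = -0.593878
  k2 = f(2.170000, -0.080095) = -1.121193
  p ← 0.151517 + (0.39/2)·(-0.593878 + (-1.121193)) = -0.182921
p(2.17) ≈ -0.1829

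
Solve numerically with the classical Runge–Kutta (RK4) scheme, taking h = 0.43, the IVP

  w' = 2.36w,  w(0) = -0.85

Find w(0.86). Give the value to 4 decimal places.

RK4: k1 = f(x_n, w_n); k2 = f(x_n + h/2, w_n + (h/2)·k1); k3 = f(x_n + h/2, w_n + (h/2)·k2); k4 = f(x_n + h, w_n + h·k3); w_{n+1} = w_n + (h/6)·(k1 + 2k2 + 2k3 + k4).
x=0.000000, w=-0.850000:
  k1 = f(0.000000, -0.850000) = -2.006000
  k2 = f(0.215000, -1.281290) = -3.023844
  k3 = f(0.215000, -1.500127) = -3.540299
  k4 = f(0.430000, -2.372328) = -5.598695
  w ← -0.850000 + (0.43/6)·(k1 + 2k2 + 2k3 + k4) = -2.335864
x=0.430000, w=-2.335864:
  k1 = f(0.430000, -2.335864) = -5.512638
  k2 = f(0.645000, -3.521081) = -8.309751
  k3 = f(0.645000, -4.122460) = -9.729006
  k4 = f(0.860000, -6.519336) = -15.385633
  w ← -2.335864 + (0.43/6)·(k1 + 2k2 + 2k3 + k4) = -6.419128
w(0.86) ≈ -6.4191

-6.4191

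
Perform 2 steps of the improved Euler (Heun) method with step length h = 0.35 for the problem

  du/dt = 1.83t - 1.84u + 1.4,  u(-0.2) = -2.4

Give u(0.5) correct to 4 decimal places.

-0.0509

Heun: k1 = f(t_n, u_n); k2 = f(t_n + h, u_n + h·k1); u_{n+1} = u_n + (h/2)·(k1 + k2).
t=-0.200000, u=-2.400000:
  k1 = f(-0.200000, -2.400000) = 5.450000
  k2 = f(0.150000, -0.492500) = 2.580700
  u ← -2.400000 + (0.35/2)·(5.450000 + 2.580700) = -0.994627
t=0.150000, u=-0.994627:
  k1 = f(0.150000, -0.994627) = 3.504615
  k2 = f(0.500000, 0.231988) = 1.888143
  u ← -0.994627 + (0.35/2)·(3.504615 + 1.888143) = -0.050895
u(0.5) ≈ -0.0509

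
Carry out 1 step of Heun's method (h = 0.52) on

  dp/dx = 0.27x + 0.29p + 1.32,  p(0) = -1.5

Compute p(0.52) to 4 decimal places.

-0.9686

Heun: k1 = f(x_n, p_n); k2 = f(x_n + h, p_n + h·k1); p_{n+1} = p_n + (h/2)·(k1 + k2).
x=0.000000, p=-1.500000:
  k1 = f(0.000000, -1.500000) = 0.885000
  k2 = f(0.520000, -1.039800) = 1.158858
  p ← -1.500000 + (0.52/2)·(0.885000 + 1.158858) = -0.968597
p(0.52) ≈ -0.9686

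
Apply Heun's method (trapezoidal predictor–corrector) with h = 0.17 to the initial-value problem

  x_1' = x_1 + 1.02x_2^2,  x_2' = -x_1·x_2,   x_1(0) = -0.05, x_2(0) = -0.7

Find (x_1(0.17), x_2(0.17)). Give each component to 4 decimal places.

0.0337, -0.7014

Heun on (x_1,x_2): k1 = f(s_n, state_n); k2 = f(s_n + h, state_n + h·k1); state_{n+1} = state_n + (h/2)·(k1 + k2).
0.000000: (-0.050000, -0.700000)
  k1 = (0.449800, -0.035000)
  predictor → (0.026466, -0.705950)
  k2 = (0.534799, 0.018684)
  → (0.033691, -0.701387)
(x_1(0.17), x_2(0.17)) ≈ (0.0337, -0.7014)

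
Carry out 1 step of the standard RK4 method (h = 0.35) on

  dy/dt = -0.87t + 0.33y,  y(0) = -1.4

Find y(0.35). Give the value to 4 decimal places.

RK4: k1 = f(t_n, y_n); k2 = f(t_n + h/2, y_n + (h/2)·k1); k3 = f(t_n + h/2, y_n + (h/2)·k2); k4 = f(t_n + h, y_n + h·k3); y_{n+1} = y_n + (h/6)·(k1 + 2k2 + 2k3 + k4).
t=0.000000, y=-1.400000:
  k1 = f(0.000000, -1.400000) = -0.462000
  k2 = f(0.175000, -1.480850) = -0.640931
  k3 = f(0.175000, -1.512163) = -0.651264
  k4 = f(0.350000, -1.627942) = -0.841721
  y ← -1.400000 + (0.35/6)·(k1 + 2k2 + 2k3 + k4) = -1.626806
y(0.35) ≈ -1.6268

-1.6268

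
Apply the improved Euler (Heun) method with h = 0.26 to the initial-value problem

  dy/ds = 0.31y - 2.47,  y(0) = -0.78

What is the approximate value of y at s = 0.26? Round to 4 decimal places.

Heun: k1 = f(s_n, y_n); k2 = f(s_n + h, y_n + h·k1); y_{n+1} = y_n + (h/2)·(k1 + k2).
s=0.000000, y=-0.780000:
  k1 = f(0.000000, -0.780000) = -2.711800
  k2 = f(0.260000, -1.485068) = -2.930371
  y ← -0.780000 + (0.26/2)·(-2.711800 + (-2.930371)) = -1.513482
y(0.26) ≈ -1.5135

-1.5135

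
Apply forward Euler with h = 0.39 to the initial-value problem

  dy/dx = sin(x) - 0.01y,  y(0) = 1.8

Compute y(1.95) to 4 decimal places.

2.9315

Euler: y_{n+1} = y_n + h·f(x_n, y_n).
x=0.000000, y=1.800000: f=-0.018000 → y ← 1.800000 + 0.39·(-0.018000) = 1.792980
x=0.390000, y=1.792980: f=0.362259 → y ← 1.792980 + 0.39·0.362259 = 1.934261
x=0.780000, y=1.934261: f=0.683937 → y ← 1.934261 + 0.39·0.683937 = 2.200996
x=1.170000, y=2.200996: f=0.898741 → y ← 2.200996 + 0.39·0.898741 = 2.551505
x=1.560000, y=2.551505: f=0.974427 → y ← 2.551505 + 0.39·0.974427 = 2.931531
y(1.95) ≈ 2.9315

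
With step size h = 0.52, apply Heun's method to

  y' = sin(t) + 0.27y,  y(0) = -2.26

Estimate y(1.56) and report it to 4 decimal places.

Heun: k1 = f(t_n, y_n); k2 = f(t_n + h, y_n + h·k1); y_{n+1} = y_n + (h/2)·(k1 + k2).
t=0.000000, y=-2.260000:
  k1 = f(0.000000, -2.260000) = -0.610200
  k2 = f(0.520000, -2.577304) = -0.198992
  y ← -2.260000 + (0.52/2)·(-0.610200 + (-0.198992)) = -2.470390
t=0.520000, y=-2.470390:
  k1 = f(0.520000, -2.470390) = -0.170125
  k2 = f(1.040000, -2.558855) = 0.171513
  y ← -2.470390 + (0.52/2)·(-0.170125 + 0.171513) = -2.470029
t=1.040000, y=-2.470029:
  k1 = f(1.040000, -2.470029) = 0.195496
  k2 = f(1.560000, -2.368371) = 0.360482
  y ← -2.470029 + (0.52/2)·(0.195496 + 0.360482) = -2.325475
y(1.56) ≈ -2.3255

-2.3255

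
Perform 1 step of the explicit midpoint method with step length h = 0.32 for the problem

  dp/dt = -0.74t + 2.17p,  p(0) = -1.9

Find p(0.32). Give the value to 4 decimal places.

Midpoint: k1 = f(t_n, p_n); k2 = f(t_n + h/2, p_n + (h/2)·k1); p_{n+1} = p_n + h·k2.
t=0.000000, p=-1.900000:
  k1 = f(0.000000, -1.900000) = -4.123000
  k2 = f(0.160000, -2.559680) = -5.672906
  p ← -1.900000 + 0.32·(-5.672906) = -3.715330
p(0.32) ≈ -3.7153

-3.7153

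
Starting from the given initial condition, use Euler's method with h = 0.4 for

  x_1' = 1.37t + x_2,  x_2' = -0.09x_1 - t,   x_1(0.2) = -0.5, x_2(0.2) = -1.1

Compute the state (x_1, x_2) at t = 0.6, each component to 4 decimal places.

Euler on (x_1,x_2): x_1_{n+1} = x_1_n + h·x_1', x_2_{n+1} = x_2_n + h·x_2'.
0.200000: (-0.500000, -1.100000); f=(-0.826000, -0.155000) → (-0.830400, -1.162000)
(x_1(0.6), x_2(0.6)) ≈ (-0.8304, -1.1620)

-0.8304, -1.1620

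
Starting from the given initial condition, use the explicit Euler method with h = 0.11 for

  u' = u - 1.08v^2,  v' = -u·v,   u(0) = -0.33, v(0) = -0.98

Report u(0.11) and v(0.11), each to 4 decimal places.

-0.4804, -1.0156

Euler on (u,v): u_{n+1} = u_n + h·u', v_{n+1} = v_n + h·v'.
0.000000: (-0.330000, -0.980000); f=(-1.367232, -0.323400) → (-0.480396, -1.015574)
(u(0.11), v(0.11)) ≈ (-0.4804, -1.0156)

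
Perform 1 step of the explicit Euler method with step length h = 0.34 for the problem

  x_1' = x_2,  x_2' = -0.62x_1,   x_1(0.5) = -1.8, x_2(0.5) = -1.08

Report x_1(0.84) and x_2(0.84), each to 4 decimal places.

Euler on (x_1,x_2): x_1_{n+1} = x_1_n + h·x_1', x_2_{n+1} = x_2_n + h·x_2'.
0.500000: (-1.800000, -1.080000); f=(-1.080000, 1.116000) → (-2.167200, -0.700560)
(x_1(0.84), x_2(0.84)) ≈ (-2.1672, -0.7006)

-2.1672, -0.7006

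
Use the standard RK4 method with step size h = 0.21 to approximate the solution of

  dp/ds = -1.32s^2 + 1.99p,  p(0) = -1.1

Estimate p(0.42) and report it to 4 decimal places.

RK4: k1 = f(s_n, p_n); k2 = f(s_n + h/2, p_n + (h/2)·k1); k3 = f(s_n + h/2, p_n + (h/2)·k2); k4 = f(s_n + h, p_n + h·k3); p_{n+1} = p_n + (h/6)·(k1 + 2k2 + 2k3 + k4).
s=0.000000, p=-1.100000:
  k1 = f(0.000000, -1.100000) = -2.189000
  k2 = f(0.105000, -1.329845) = -2.660945
  k3 = f(0.105000, -1.379399) = -2.759557
  k4 = f(0.210000, -1.679507) = -3.400431
  p ← -1.100000 + (0.21/6)·(k1 + 2k2 + 2k3 + k4) = -1.675065
s=0.210000, p=-1.675065:
  k1 = f(0.210000, -1.675065) = -3.391592
  k2 = f(0.315000, -2.031182) = -4.173030
  k3 = f(0.315000, -2.113233) = -4.336311
  k4 = f(0.420000, -2.585691) = -5.378372
  p ← -1.675065 + (0.21/6)·(k1 + 2k2 + 2k3 + k4) = -2.577668
p(0.42) ≈ -2.5777

-2.5777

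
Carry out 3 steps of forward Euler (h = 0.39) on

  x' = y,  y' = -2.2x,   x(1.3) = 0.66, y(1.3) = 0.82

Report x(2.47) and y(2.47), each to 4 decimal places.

0.8498, -1.5125

Euler on (x,y): x_{n+1} = x_n + h·x', y_{n+1} = y_n + h·y'.
1.300000: (0.660000, 0.820000); f=(0.820000, -1.452000) → (0.979800, 0.253720)
1.690000: (0.979800, 0.253720); f=(0.253720, -2.155560) → (1.078751, -0.586948)
2.080000: (1.078751, -0.586948); f=(-0.586948, -2.373252) → (0.849841, -1.512517)
(x(2.47), y(2.47)) ≈ (0.8498, -1.5125)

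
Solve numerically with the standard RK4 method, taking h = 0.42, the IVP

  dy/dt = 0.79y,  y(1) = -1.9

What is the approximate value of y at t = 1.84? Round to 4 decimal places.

RK4: k1 = f(t_n, y_n); k2 = f(t_n + h/2, y_n + (h/2)·k1); k3 = f(t_n + h/2, y_n + (h/2)·k2); k4 = f(t_n + h, y_n + h·k3); y_{n+1} = y_n + (h/6)·(k1 + 2k2 + 2k3 + k4).
t=1.000000, y=-1.900000:
  k1 = f(1.000000, -1.900000) = -1.501000
  k2 = f(1.210000, -2.215210) = -1.750016
  k3 = f(1.210000, -2.267503) = -1.791328
  k4 = f(1.420000, -2.652358) = -2.095363
  y ← -1.900000 + (0.42/6)·(k1 + 2k2 + 2k3 + k4) = -2.647533
t=1.420000, y=-2.647533:
  k1 = f(1.420000, -2.647533) = -2.091551
  k2 = f(1.630000, -3.086759) = -2.438540
  k3 = f(1.630000, -3.159627) = -2.496105
  k4 = f(1.840000, -3.695898) = -2.919759
  y ← -2.647533 + (0.42/6)·(k1 + 2k2 + 2k3 + k4) = -3.689176
y(1.84) ≈ -3.6892

-3.6892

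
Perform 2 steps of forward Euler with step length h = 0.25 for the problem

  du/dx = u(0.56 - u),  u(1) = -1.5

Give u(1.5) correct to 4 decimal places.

Euler: u_{n+1} = u_n + h·f(x_n, u_n).
x=1.000000, u=-1.500000: f=-3.090000 → u ← -1.500000 + 0.25·(-3.090000) = -2.272500
x=1.250000, u=-2.272500: f=-6.436856 → u ← -2.272500 + 0.25·(-6.436856) = -3.881714
u(1.5) ≈ -3.8817

-3.8817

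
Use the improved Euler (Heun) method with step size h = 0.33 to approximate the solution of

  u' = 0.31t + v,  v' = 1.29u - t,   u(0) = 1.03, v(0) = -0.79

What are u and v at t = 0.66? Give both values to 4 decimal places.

0.7992, -0.2846

Heun on (u,v): k1 = f(t_n, state_n); k2 = f(t_n + h, state_n + h·k1); state_{n+1} = state_n + (h/2)·(k1 + k2).
0.000000: (1.030000, -0.790000)
  k1 = (-0.790000, 1.328700)
  predictor → (0.769300, -0.351529)
  k2 = (-0.249229, 0.662397)
  → (0.858527, -0.461469)
0.330000: (0.858527, -0.461469)
  k1 = (-0.359169, 0.777500)
  predictor → (0.740001, -0.204894)
  k2 = (-0.000294, 0.294602)
  → (0.799216, -0.284572)
(u(0.66), v(0.66)) ≈ (0.7992, -0.2846)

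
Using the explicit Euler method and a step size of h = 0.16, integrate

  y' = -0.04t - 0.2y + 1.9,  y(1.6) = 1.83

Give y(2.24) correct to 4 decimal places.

Euler: y_{n+1} = y_n + h·f(t_n, y_n).
t=1.600000, y=1.830000: f=1.470000 → y ← 1.830000 + 0.16·1.470000 = 2.065200
t=1.760000, y=2.065200: f=1.416560 → y ← 2.065200 + 0.16·1.416560 = 2.291850
t=1.920000, y=2.291850: f=1.364830 → y ← 2.291850 + 0.16·1.364830 = 2.510222
t=2.080000, y=2.510222: f=1.314756 → y ← 2.510222 + 0.16·1.314756 = 2.720583
y(2.24) ≈ 2.7206

2.7206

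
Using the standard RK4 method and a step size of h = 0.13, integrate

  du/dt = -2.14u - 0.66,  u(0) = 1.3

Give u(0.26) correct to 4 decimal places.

RK4: k1 = f(t_n, u_n); k2 = f(t_n + h/2, u_n + (h/2)·k1); k3 = f(t_n + h/2, u_n + (h/2)·k2); k4 = f(t_n + h, u_n + h·k3); u_{n+1} = u_n + (h/6)·(k1 + 2k2 + 2k3 + k4).
t=0.000000, u=1.300000:
  k1 = f(0.000000, 1.300000) = -3.442000
  k2 = f(0.065000, 1.076270) = -2.963218
  k3 = f(0.065000, 1.107391) = -3.029816
  k4 = f(0.130000, 0.906124) = -2.599105
  u ← 1.300000 + (0.13/6)·(k1 + 2k2 + 2k3 + k4) = 0.909411
t=0.130000, u=0.909411:
  k1 = f(0.130000, 0.909411) = -2.606140
  k2 = f(0.195000, 0.740012) = -2.243626
  k3 = f(0.195000, 0.763576) = -2.294052
  k4 = f(0.260000, 0.611185) = -1.967935
  u ← 0.909411 + (0.13/6)·(k1 + 2k2 + 2k3 + k4) = 0.613674
u(0.26) ≈ 0.6137

0.6137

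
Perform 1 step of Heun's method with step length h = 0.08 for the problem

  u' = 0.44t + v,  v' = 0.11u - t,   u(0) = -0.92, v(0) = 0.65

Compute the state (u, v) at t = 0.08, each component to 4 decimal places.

Heun on (u,v): k1 = f(t_n, state_n); k2 = f(t_n + h, state_n + h·k1); state_{n+1} = state_n + (h/2)·(k1 + k2).
0.000000: (-0.920000, 0.650000)
  k1 = (0.650000, -0.101200)
  predictor → (-0.868000, 0.641904)
  k2 = (0.677104, -0.175480)
  → (-0.866916, 0.638933)
(u(0.08), v(0.08)) ≈ (-0.8669, 0.6389)

-0.8669, 0.6389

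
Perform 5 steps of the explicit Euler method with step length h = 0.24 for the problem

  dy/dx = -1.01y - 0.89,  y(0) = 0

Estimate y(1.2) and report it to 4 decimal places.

Euler: y_{n+1} = y_n + h·f(x_n, y_n).
x=0.000000, y=0.000000: f=-0.890000 → y ← 0.000000 + 0.24·(-0.890000) = -0.213600
x=0.240000, y=-0.213600: f=-0.674264 → y ← -0.213600 + 0.24·(-0.674264) = -0.375423
x=0.480000, y=-0.375423: f=-0.510822 → y ← -0.375423 + 0.24·(-0.510822) = -0.498021
x=0.720000, y=-0.498021: f=-0.386999 → y ← -0.498021 + 0.24·(-0.386999) = -0.590901
x=0.960000, y=-0.590901: f=-0.293190 → y ← -0.590901 + 0.24·(-0.293190) = -0.661266
y(1.2) ≈ -0.6613

-0.6613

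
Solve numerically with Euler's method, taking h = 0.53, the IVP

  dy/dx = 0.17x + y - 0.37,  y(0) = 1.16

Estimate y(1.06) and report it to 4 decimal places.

2.2671

Euler: y_{n+1} = y_n + h·f(x_n, y_n).
x=0.000000, y=1.160000: f=0.790000 → y ← 1.160000 + 0.53·0.790000 = 1.578700
x=0.530000, y=1.578700: f=1.298800 → y ← 1.578700 + 0.53·1.298800 = 2.267064
y(1.06) ≈ 2.2671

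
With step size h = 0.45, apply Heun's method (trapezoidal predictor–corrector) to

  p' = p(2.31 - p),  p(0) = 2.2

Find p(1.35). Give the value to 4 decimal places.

Heun: k1 = f(t_n, p_n); k2 = f(t_n + h, p_n + h·k1); p_{n+1} = p_n + (h/2)·(k1 + k2).
t=0.000000, p=2.200000:
  k1 = f(0.000000, 2.200000) = 0.242000
  k2 = f(0.450000, 2.308900) = 0.002540
  p ← 2.200000 + (0.45/2)·(0.242000 + 0.002540) = 2.255021
t=0.450000, p=2.255021:
  k1 = f(0.450000, 2.255021) = 0.123978
  k2 = f(0.900000, 2.310811) = -0.001875
  p ← 2.255021 + (0.45/2)·(0.123978 + (-0.001875)) = 2.282495
t=0.900000, p=2.282495:
  k1 = f(0.900000, 2.282495) = 0.062781
  k2 = f(1.350000, 2.310746) = -0.001724
  p ← 2.282495 + (0.45/2)·(0.062781 + (-0.001724)) = 2.296232
p(1.35) ≈ 2.2962

2.2962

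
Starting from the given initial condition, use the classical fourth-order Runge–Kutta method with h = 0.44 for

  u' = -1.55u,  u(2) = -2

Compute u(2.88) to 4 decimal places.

RK4: k1 = f(s_n, u_n); k2 = f(s_n + h/2, u_n + (h/2)·k1); k3 = f(s_n + h/2, u_n + (h/2)·k2); k4 = f(s_n + h, u_n + h·k3); u_{n+1} = u_n + (h/6)·(k1 + 2k2 + 2k3 + k4).
s=2.000000, u=-2.000000:
  k1 = f(2.000000, -2.000000) = 3.100000
  k2 = f(2.220000, -1.318000) = 2.042900
  k3 = f(2.220000, -1.550562) = 2.403371
  k4 = f(2.440000, -0.942517) = 1.460901
  u ← -2.000000 + (0.44/6)·(k1 + 2k2 + 2k3 + k4) = -1.013414
s=2.440000, u=-1.013414:
  k1 = f(2.440000, -1.013414) = 1.570792
  k2 = f(2.660000, -0.667840) = 1.035152
  k3 = f(2.660000, -0.785681) = 1.217805
  k4 = f(2.880000, -0.477580) = 0.740249
  u ← -1.013414 + (0.44/6)·(k1 + 2k2 + 2k3 + k4) = -0.513504
u(2.88) ≈ -0.5135

-0.5135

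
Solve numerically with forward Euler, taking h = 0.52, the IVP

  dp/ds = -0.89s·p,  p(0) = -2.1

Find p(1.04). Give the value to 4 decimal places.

Euler: p_{n+1} = p_n + h·f(s_n, p_n).
s=0.000000, p=-2.100000: f=0.000000 → p ← -2.100000 + 0.52·0.000000 = -2.100000
s=0.520000, p=-2.100000: f=0.971880 → p ← -2.100000 + 0.52·0.971880 = -1.594622
p(1.04) ≈ -1.5946

-1.5946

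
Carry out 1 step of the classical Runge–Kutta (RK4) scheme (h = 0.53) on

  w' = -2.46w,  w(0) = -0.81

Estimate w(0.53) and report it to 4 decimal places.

-0.2407

RK4: k1 = f(t_n, w_n); k2 = f(t_n + h/2, w_n + (h/2)·k1); k3 = f(t_n + h/2, w_n + (h/2)·k2); k4 = f(t_n + h, w_n + h·k3); w_{n+1} = w_n + (h/6)·(k1 + 2k2 + 2k3 + k4).
t=0.000000, w=-0.810000:
  k1 = f(0.000000, -0.810000) = 1.992600
  k2 = f(0.265000, -0.281961) = 0.693624
  k3 = f(0.265000, -0.626190) = 1.540426
  k4 = f(0.530000, 0.006426) = -0.015808
  w ← -0.810000 + (0.53/6)·(k1 + 2k2 + 2k3 + k4) = -0.240701
w(0.53) ≈ -0.2407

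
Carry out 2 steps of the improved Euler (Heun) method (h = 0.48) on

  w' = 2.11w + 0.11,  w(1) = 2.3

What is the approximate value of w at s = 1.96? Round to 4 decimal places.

14.9523

Heun: k1 = f(s_n, w_n); k2 = f(s_n + h, w_n + h·k1); w_{n+1} = w_n + (h/2)·(k1 + k2).
s=1.000000, w=2.300000:
  k1 = f(1.000000, 2.300000) = 4.963000
  k2 = f(1.480000, 4.682240) = 9.989526
  w ← 2.300000 + (0.48/2)·(4.963000 + 9.989526) = 5.888606
s=1.480000, w=5.888606:
  k1 = f(1.480000, 5.888606) = 12.534959
  k2 = f(1.960000, 11.905387) = 25.230366
  w ← 5.888606 + (0.48/2)·(12.534959 + 25.230366) = 14.952284
w(1.96) ≈ 14.9523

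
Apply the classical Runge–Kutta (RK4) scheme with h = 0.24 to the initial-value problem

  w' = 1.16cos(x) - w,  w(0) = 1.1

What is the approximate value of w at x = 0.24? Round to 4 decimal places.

1.1103

RK4: k1 = f(x_n, w_n); k2 = f(x_n + h/2, w_n + (h/2)·k1); k3 = f(x_n + h/2, w_n + (h/2)·k2); k4 = f(x_n + h, w_n + h·k3); w_{n+1} = w_n + (h/6)·(k1 + 2k2 + 2k3 + k4).
x=0.000000, w=1.100000:
  k1 = f(0.000000, 1.100000) = 0.060000
  k2 = f(0.120000, 1.107200) = 0.044458
  k3 = f(0.120000, 1.105335) = 0.046323
  k4 = f(0.240000, 1.111118) = 0.015635
  w ← 1.100000 + (0.24/6)·(k1 + 2k2 + 2k3 + k4) = 1.110288
w(0.24) ≈ 1.1103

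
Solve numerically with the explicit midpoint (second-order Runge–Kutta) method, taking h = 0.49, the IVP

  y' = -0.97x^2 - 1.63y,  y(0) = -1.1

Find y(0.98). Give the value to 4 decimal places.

Midpoint: k1 = f(x_n, y_n); k2 = f(x_n + h/2, y_n + (h/2)·k1); y_{n+1} = y_n + h·k2.
x=0.000000, y=-1.100000:
  k1 = f(0.000000, -1.100000) = 1.793000
  k2 = f(0.245000, -0.660715) = 1.018741
  y ← -1.100000 + 0.49·1.018741 = -0.600817
x=0.490000, y=-0.600817:
  k1 = f(0.490000, -0.600817) = 0.746434
  k2 = f(0.735000, -0.417940) = 0.157225
  y ← -0.600817 + 0.49·0.157225 = -0.523777
y(0.98) ≈ -0.5238

-0.5238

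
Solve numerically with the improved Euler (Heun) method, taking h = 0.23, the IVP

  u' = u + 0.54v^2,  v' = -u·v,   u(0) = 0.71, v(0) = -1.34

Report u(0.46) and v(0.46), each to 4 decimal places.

Heun on (u,v): k1 = f(x_n, state_n); k2 = f(x_n + h, state_n + h·k1); state_{n+1} = state_n + (h/2)·(k1 + k2).
0.000000: (0.710000, -1.340000)
  k1 = (1.679624, 0.951400)
  predictor → (1.096314, -1.121178)
  k2 = (1.775115, 1.229163)
  → (1.107295, -1.089235)
0.230000: (1.107295, -1.089235)
  k1 = (1.747969, 1.206105)
  predictor → (1.509328, -0.811831)
  k2 = (1.865226, 1.225319)
  → (1.522812, -0.809622)
(u(0.46), v(0.46)) ≈ (1.5228, -0.8096)

1.5228, -0.8096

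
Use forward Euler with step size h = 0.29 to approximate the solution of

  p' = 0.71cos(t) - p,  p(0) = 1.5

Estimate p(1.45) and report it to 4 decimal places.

0.6569

Euler: p_{n+1} = p_n + h·f(t_n, p_n).
t=0.000000, p=1.500000: f=-0.790000 → p ← 1.500000 + 0.29·(-0.790000) = 1.270900
t=0.290000, p=1.270900: f=-0.590547 → p ← 1.270900 + 0.29·(-0.590547) = 1.099641
t=0.580000, p=1.099641: f=-0.505753 → p ← 1.099641 + 0.29·(-0.505753) = 0.952973
t=0.870000, p=0.952973: f=-0.495146 → p ← 0.952973 + 0.29·(-0.495146) = 0.809381
t=1.160000, p=0.809381: f=-0.525850 → p ← 0.809381 + 0.29·(-0.525850) = 0.656884
p(1.45) ≈ 0.6569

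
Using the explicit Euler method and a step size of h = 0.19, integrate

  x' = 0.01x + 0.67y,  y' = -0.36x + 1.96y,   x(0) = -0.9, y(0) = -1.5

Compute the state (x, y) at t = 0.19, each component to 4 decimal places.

Euler on (x,y): x_{n+1} = x_n + h·x', y_{n+1} = y_n + h·y'.
0.000000: (-0.900000, -1.500000); f=(-1.014000, -2.616000) → (-1.092660, -1.997040)
(x(0.19), y(0.19)) ≈ (-1.0927, -1.9970)

-1.0927, -1.9970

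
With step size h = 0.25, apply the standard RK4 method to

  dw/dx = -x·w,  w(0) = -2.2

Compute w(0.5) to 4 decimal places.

-1.9415

RK4: k1 = f(x_n, w_n); k2 = f(x_n + h/2, w_n + (h/2)·k1); k3 = f(x_n + h/2, w_n + (h/2)·k2); k4 = f(x_n + h, w_n + h·k3); w_{n+1} = w_n + (h/6)·(k1 + 2k2 + 2k3 + k4).
x=0.000000, w=-2.200000:
  k1 = f(0.000000, -2.200000) = 0.000000
  k2 = f(0.125000, -2.200000) = 0.275000
  k3 = f(0.125000, -2.165625) = 0.270703
  k4 = f(0.250000, -2.132324) = 0.533081
  w ← -2.200000 + (0.25/6)·(k1 + 2k2 + 2k3 + k4) = -2.132313
x=0.250000, w=-2.132313:
  k1 = f(0.250000, -2.132313) = 0.533078
  k2 = f(0.375000, -2.065678) = 0.774629
  k3 = f(0.375000, -2.035484) = 0.763307
  k4 = f(0.500000, -1.941486) = 0.970743
  w ← -2.132313 + (0.25/6)·(k1 + 2k2 + 2k3 + k4) = -1.941492
w(0.5) ≈ -1.9415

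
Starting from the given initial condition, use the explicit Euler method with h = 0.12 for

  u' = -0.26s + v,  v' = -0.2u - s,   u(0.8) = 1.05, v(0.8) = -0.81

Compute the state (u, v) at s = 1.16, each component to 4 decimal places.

0.6273, -1.2076

Euler on (u,v): u_{n+1} = u_n + h·u', v_{n+1} = v_n + h·v'.
0.800000: (1.050000, -0.810000); f=(-1.018000, -1.010000) → (0.927840, -0.931200)
0.920000: (0.927840, -0.931200); f=(-1.170400, -1.105568) → (0.787392, -1.063868)
1.040000: (0.787392, -1.063868); f=(-1.334268, -1.197478) → (0.627280, -1.207566)
(u(1.16), v(1.16)) ≈ (0.6273, -1.2076)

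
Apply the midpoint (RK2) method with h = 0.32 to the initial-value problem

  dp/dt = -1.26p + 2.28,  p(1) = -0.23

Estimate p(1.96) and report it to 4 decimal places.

Midpoint: k1 = f(t_n, p_n); k2 = f(t_n + h/2, p_n + (h/2)·k1); p_{n+1} = p_n + h·k2.
t=1.000000, p=-0.230000:
  k1 = f(1.000000, -0.230000) = 2.569800
  k2 = f(1.160000, 0.181168) = 2.051728
  p ← -0.230000 + 0.32·2.051728 = 0.426553
t=1.320000, p=0.426553:
  k1 = f(1.320000, 0.426553) = 1.742543
  k2 = f(1.480000, 0.705360) = 1.391246
  p ← 0.426553 + 0.32·1.391246 = 0.871752
t=1.640000, p=0.871752:
  k1 = f(1.640000, 0.871752) = 1.181593
  k2 = f(1.800000, 1.060807) = 0.943384
  p ← 0.871752 + 0.32·0.943384 = 1.173635
p(1.96) ≈ 1.1736

1.1736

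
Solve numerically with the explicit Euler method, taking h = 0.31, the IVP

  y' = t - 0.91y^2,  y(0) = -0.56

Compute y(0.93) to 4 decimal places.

Euler: y_{n+1} = y_n + h·f(t_n, y_n).
t=0.000000, y=-0.560000: f=-0.285376 → y ← -0.560000 + 0.31·(-0.285376) = -0.648467
t=0.310000, y=-0.648467: f=-0.072663 → y ← -0.648467 + 0.31·(-0.072663) = -0.670992
t=0.620000, y=-0.670992: f=0.210290 → y ← -0.670992 + 0.31·0.210290 = -0.605802
y(0.93) ≈ -0.6058

-0.6058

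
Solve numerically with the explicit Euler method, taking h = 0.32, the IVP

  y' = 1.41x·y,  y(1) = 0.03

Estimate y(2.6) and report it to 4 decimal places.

Euler: y_{n+1} = y_n + h·f(x_n, y_n).
x=1.000000, y=0.030000: f=0.042300 → y ← 0.030000 + 0.32·0.042300 = 0.043536
x=1.320000, y=0.043536: f=0.081029 → y ← 0.043536 + 0.32·0.081029 = 0.069465
x=1.640000, y=0.069465: f=0.160632 → y ← 0.069465 + 0.32·0.160632 = 0.120867
x=1.960000, y=0.120867: f=0.334029 → y ← 0.120867 + 0.32·0.334029 = 0.227757
x=2.280000, y=0.227757: f=0.732193 → y ← 0.227757 + 0.32·0.732193 = 0.462059
y(2.6) ≈ 0.4621

0.4621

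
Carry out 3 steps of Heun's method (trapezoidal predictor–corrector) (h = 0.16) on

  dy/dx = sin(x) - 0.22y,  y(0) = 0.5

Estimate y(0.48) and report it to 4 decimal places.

Heun: k1 = f(x_n, y_n); k2 = f(x_n + h, y_n + h·k1); y_{n+1} = y_n + (h/2)·(k1 + k2).
x=0.000000, y=0.500000:
  k1 = f(0.000000, 0.500000) = -0.110000
  k2 = f(0.160000, 0.482400) = 0.053190
  y ← 0.500000 + (0.16/2)·(-0.110000 + 0.053190) = 0.495455
x=0.160000, y=0.495455:
  k1 = f(0.160000, 0.495455) = 0.050318
  k2 = f(0.320000, 0.503506) = 0.203795
  y ← 0.495455 + (0.16/2)·(0.050318 + 0.203795) = 0.515784
x=0.320000, y=0.515784:
  k1 = f(0.320000, 0.515784) = 0.201094
  k2 = f(0.480000, 0.547959) = 0.341228
  y ← 0.515784 + (0.16/2)·(0.201094 + 0.341228) = 0.559170
y(0.48) ≈ 0.5592

0.5592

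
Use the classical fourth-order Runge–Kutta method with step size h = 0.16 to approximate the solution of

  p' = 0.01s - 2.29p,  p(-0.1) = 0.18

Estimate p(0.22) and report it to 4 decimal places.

0.0867

RK4: k1 = f(s_n, p_n); k2 = f(s_n + h/2, p_n + (h/2)·k1); k3 = f(s_n + h/2, p_n + (h/2)·k2); k4 = f(s_n + h, p_n + h·k3); p_{n+1} = p_n + (h/6)·(k1 + 2k2 + 2k3 + k4).
s=-0.100000, p=0.180000:
  k1 = f(-0.100000, 0.180000) = -0.413200
  k2 = f(-0.020000, 0.146944) = -0.336702
  k3 = f(-0.020000, 0.153064) = -0.350716
  k4 = f(0.060000, 0.123885) = -0.283098
  p ← 0.180000 + (0.16/6)·(k1 + 2k2 + 2k3 + k4) = 0.124770
s=0.060000, p=0.124770:
  k1 = f(0.060000, 0.124770) = -0.285123
  k2 = f(0.140000, 0.101960) = -0.232088
  k3 = f(0.140000, 0.106203) = -0.241804
  k4 = f(0.220000, 0.086081) = -0.194926
  p ← 0.124770 + (0.16/6)·(k1 + 2k2 + 2k3 + k4) = 0.086694
p(0.22) ≈ 0.0867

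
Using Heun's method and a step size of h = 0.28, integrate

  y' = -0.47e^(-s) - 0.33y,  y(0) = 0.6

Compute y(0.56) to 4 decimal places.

0.3164

Heun: k1 = f(s_n, y_n); k2 = f(s_n + h, y_n + h·k1); y_{n+1} = y_n + (h/2)·(k1 + k2).
s=0.000000, y=0.600000:
  k1 = f(0.000000, 0.600000) = -0.668000
  k2 = f(0.280000, 0.412960) = -0.491495
  y ← 0.600000 + (0.28/2)·(-0.668000 + (-0.491495)) = 0.437671
s=0.280000, y=0.437671:
  k1 = f(0.280000, 0.437671) = -0.499650
  k2 = f(0.560000, 0.297769) = -0.366732
  y ← 0.437671 + (0.28/2)·(-0.499650 + (-0.366732)) = 0.316377
y(0.56) ≈ 0.3164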